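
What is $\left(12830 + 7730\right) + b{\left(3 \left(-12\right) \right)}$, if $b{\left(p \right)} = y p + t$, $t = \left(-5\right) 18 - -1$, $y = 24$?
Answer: $19607$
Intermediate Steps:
$t = -89$ ($t = -90 + 1 = -89$)
$b{\left(p \right)} = -89 + 24 p$ ($b{\left(p \right)} = 24 p - 89 = -89 + 24 p$)
$\left(12830 + 7730\right) + b{\left(3 \left(-12\right) \right)} = \left(12830 + 7730\right) + \left(-89 + 24 \cdot 3 \left(-12\right)\right) = 20560 + \left(-89 + 24 \left(-36\right)\right) = 20560 - 953 = 19607$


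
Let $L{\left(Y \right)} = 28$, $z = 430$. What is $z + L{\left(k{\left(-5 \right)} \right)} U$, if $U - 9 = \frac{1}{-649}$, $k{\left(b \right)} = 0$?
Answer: $\frac{442590}{649} \approx 681.96$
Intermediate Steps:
$U = \frac{5840}{649}$ ($U = 9 + \frac{1}{-649} = 9 - \frac{1}{649} = \frac{5840}{649} \approx 8.9985$)
$z + L{\left(k{\left(-5 \right)} \right)} U = 430 + 28 \cdot \frac{5840}{649} = 430 + \frac{163520}{649} = \frac{442590}{649}$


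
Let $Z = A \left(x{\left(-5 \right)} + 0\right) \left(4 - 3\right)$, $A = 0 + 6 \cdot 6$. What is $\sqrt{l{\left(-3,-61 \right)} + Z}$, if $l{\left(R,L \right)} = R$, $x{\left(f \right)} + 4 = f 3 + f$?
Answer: $17 i \sqrt{3} \approx 29.445 i$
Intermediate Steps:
$x{\left(f \right)} = -4 + 4 f$ ($x{\left(f \right)} = -4 + \left(f 3 + f\right) = -4 + \left(3 f + f\right) = -4 + 4 f$)
$A = 36$ ($A = 0 + 36 = 36$)
$Z = -864$ ($Z = 36 \left(\left(-4 + 4 \left(-5\right)\right) + 0\right) \left(4 - 3\right) = 36 \left(\left(-4 - 20\right) + 0\right) 1 = 36 \left(-24 + 0\right) 1 = 36 \left(\left(-24\right) 1\right) = 36 \left(-24\right) = -864$)
$\sqrt{l{\left(-3,-61 \right)} + Z} = \sqrt{-3 - 864} = \sqrt{-867} = 17 i \sqrt{3}$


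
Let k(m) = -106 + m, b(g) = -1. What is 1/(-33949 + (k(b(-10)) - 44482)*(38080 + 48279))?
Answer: -1/3850695400 ≈ -2.5969e-10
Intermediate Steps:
1/(-33949 + (k(b(-10)) - 44482)*(38080 + 48279)) = 1/(-33949 + ((-106 - 1) - 44482)*(38080 + 48279)) = 1/(-33949 + (-107 - 44482)*86359) = 1/(-33949 - 44589*86359) = 1/(-33949 - 3850661451) = 1/(-3850695400) = -1/3850695400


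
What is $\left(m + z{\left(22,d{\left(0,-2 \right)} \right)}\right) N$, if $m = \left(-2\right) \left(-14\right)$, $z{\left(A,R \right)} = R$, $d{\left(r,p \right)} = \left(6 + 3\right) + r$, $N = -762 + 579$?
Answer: $-6771$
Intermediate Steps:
$N = -183$
$d{\left(r,p \right)} = 9 + r$
$m = 28$
$\left(m + z{\left(22,d{\left(0,-2 \right)} \right)}\right) N = \left(28 + \left(9 + 0\right)\right) \left(-183\right) = \left(28 + 9\right) \left(-183\right) = 37 \left(-183\right) = -6771$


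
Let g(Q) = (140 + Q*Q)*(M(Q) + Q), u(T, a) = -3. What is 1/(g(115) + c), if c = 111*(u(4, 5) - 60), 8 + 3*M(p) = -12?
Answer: 1/1440882 ≈ 6.9402e-7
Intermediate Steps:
M(p) = -20/3 (M(p) = -8/3 + (1/3)*(-12) = -8/3 - 4 = -20/3)
c = -6993 (c = 111*(-3 - 60) = 111*(-63) = -6993)
g(Q) = (140 + Q**2)*(-20/3 + Q) (g(Q) = (140 + Q*Q)*(-20/3 + Q) = (140 + Q**2)*(-20/3 + Q))
1/(g(115) + c) = 1/((-2800/3 + 115**3 + 140*115 - 20/3*115**2) - 6993) = 1/((-2800/3 + 1520875 + 16100 - 20/3*13225) - 6993) = 1/((-2800/3 + 1520875 + 16100 - 264500/3) - 6993) = 1/(1447875 - 6993) = 1/1440882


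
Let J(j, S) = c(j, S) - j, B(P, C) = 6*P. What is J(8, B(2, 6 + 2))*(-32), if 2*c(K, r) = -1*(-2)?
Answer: 224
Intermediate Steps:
c(K, r) = 1 (c(K, r) = (-1*(-2))/2 = (1/2)*2 = 1)
J(j, S) = 1 - j
J(8, B(2, 6 + 2))*(-32) = (1 - 1*8)*(-32) = (1 - 8)*(-32) = -7*(-32) = 224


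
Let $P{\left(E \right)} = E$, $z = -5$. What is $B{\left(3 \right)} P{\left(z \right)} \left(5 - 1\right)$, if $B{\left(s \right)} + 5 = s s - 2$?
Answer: $-40$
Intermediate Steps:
$B{\left(s \right)} = -7 + s^{2}$ ($B{\left(s \right)} = -5 + \left(s s - 2\right) = -5 + \left(s^{2} - 2\right) = -5 + \left(-2 + s^{2}\right) = -7 + s^{2}$)
$B{\left(3 \right)} P{\left(z \right)} \left(5 - 1\right) = \left(-7 + 3^{2}\right) \left(-5\right) \left(5 - 1\right) = \left(-7 + 9\right) \left(-5\right) 4 = 2 \left(-5\right) 4 = \left(-10\right) 4 = -40$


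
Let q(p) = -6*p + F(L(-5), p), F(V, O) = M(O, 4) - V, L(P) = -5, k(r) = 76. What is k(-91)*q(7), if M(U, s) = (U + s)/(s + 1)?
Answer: -13224/5 ≈ -2644.8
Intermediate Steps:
M(U, s) = (U + s)/(1 + s)
F(V, O) = 4/5 - V + O/5 (F(V, O) = (O + 4)/(1 + 4) - V = (4 + O)/5 - V = (4/5 + O/5) - V = 4/5 - V + O/5)
q(p) = 29/5 - 29*p/5 (q(p) = -6*p + (4/5 - 1*(-5) + p/5) = -6*p + (4/5 + 5 + p/5) = -6*p + (29/5 + p/5) = 29/5 - 29*p/5)
k(-91)*q(7) = 76*(29/5 - 29/5*7) = 76*(29/5 - 203/5) = 76*(-174/5) = -13224/5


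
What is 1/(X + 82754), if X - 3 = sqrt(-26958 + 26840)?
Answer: 82757/6848721167 - I*sqrt(118)/6848721167 ≈ 1.2084e-5 - 1.5861e-9*I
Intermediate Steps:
X = 3 + I*sqrt(118) (X = 3 + sqrt(-26958 + 26840) = 3 + sqrt(-118) = 3 + I*sqrt(118) ≈ 3.0 + 10.863*I)
1/(X + 82754) = 1/((3 + I*sqrt(118)) + 82754) = 1/(82757 + I*sqrt(118))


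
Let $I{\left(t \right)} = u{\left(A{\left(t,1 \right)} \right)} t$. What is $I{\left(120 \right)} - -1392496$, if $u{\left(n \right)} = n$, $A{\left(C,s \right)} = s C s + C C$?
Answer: $3134896$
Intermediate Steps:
$A{\left(C,s \right)} = C^{2} + C s^{2}$ ($A{\left(C,s \right)} = C s s + C^{2} = C s^{2} + C^{2} = C^{2} + C s^{2}$)
$I{\left(t \right)} = t^{2} \left(1 + t\right)$ ($I{\left(t \right)} = t \left(t + 1^{2}\right) t = t \left(t + 1\right) t = t \left(1 + t\right) t = t^{2} \left(1 + t\right)$)
$I{\left(120 \right)} - -1392496 = 120^{2} \left(1 + 120\right) - -1392496 = 14400 \cdot 121 + 1392496 = 1742400 + 1392496 = 3134896$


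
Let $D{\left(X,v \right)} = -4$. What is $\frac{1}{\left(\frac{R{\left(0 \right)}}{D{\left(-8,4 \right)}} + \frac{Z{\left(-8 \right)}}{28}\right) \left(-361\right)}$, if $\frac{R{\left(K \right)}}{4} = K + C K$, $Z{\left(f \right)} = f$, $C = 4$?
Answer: $\frac{7}{722} \approx 0.0096953$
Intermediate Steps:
$R{\left(K \right)} = 20 K$ ($R{\left(K \right)} = 4 \left(K + 4 K\right) = 4 \cdot 5 K = 20 K$)
$\frac{1}{\left(\frac{R{\left(0 \right)}}{D{\left(-8,4 \right)}} + \frac{Z{\left(-8 \right)}}{28}\right) \left(-361\right)} = \frac{1}{\left(\frac{20 \cdot 0}{-4} - \frac{8}{28}\right) \left(-361\right)} = \frac{1}{\left(0 \left(- \frac{1}{4}\right) - \frac{2}{7}\right) \left(-361\right)} = \frac{1}{\left(0 - \frac{2}{7}\right) \left(-361\right)} = \frac{1}{\left(- \frac{2}{7}\right) \left(-361\right)} = \frac{1}{\frac{722}{7}} = \frac{7}{722}$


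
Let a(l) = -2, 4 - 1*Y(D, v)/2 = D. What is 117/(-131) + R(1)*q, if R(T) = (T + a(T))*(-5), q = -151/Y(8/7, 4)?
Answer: -139403/1048 ≈ -133.02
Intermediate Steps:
Y(D, v) = 8 - 2*D
q = -1057/40 (q = -151/(8 - 16/7) = -151/40/7 = -151*7/40 = -1057/40 ≈ -26.425)
R(T) = 10 - 5*T (R(T) = (T - 2)*(-5) = (-2 + T)*(-5) = 10 - 5*T)
117/(-131) + R(1)*q = 117/(-131) + (10 - 5*1)*(-1057/40) = 117*(-1/131) + (10 - 5)*(-1057/40) = -117/131 + 5*(-1057/40) = -117/131 - 1057/8 = -139403/1048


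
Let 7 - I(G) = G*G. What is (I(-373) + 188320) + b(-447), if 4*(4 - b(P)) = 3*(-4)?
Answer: 49205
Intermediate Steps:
b(P) = 7 (b(P) = 4 - 3*(-4)/4 = 4 - ¼*(-12) = 4 + 3 = 7)
I(G) = 7 - G² (I(G) = 7 - G*G = 7 - G²)
(I(-373) + 188320) + b(-447) = ((7 - 1*(-373)²) + 188320) + 7 = ((7 - 1*139129) + 188320) + 7 = ((7 - 139129) + 188320) + 7 = (-139122 + 188320) + 7 = 49198 + 7 = 49205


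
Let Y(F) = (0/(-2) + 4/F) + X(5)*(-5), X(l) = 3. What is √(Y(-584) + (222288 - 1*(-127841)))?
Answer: 3*√829225542/146 ≈ 591.70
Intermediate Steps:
Y(F) = -15 + 4/F (Y(F) = (0/(-2) + 4/F) + 3*(-5) = (0*(-½) + 4/F) - 15 = (0 + 4/F) - 15 = 4/F - 15 = -15 + 4/F)
√(Y(-584) + (222288 - 1*(-127841))) = √((-15 + 4/(-584)) + (222288 - 1*(-127841))) = √((-15 + 4*(-1/584)) + (222288 + 127841)) = √((-15 - 1/146) + 350129) = √(-2191/146 + 350129) = √(51116643/146) = 3*√829225542/146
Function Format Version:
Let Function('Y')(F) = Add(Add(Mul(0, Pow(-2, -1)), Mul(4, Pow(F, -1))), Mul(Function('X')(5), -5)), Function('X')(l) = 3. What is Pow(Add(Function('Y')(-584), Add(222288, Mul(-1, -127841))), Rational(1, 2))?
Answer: Mul(Rational(3, 146), Pow(829225542, Rational(1, 2))) ≈ 591.70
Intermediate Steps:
Function('Y')(F) = Add(-15, Mul(4, Pow(F, -1))) (Function('Y')(F) = Add(Add(Mul(0, Pow(-2, -1)), Mul(4, Pow(F, -1))), Mul(3, -5)) = Add(Add(Mul(0, Rational(-1, 2)), Mul(4, Pow(F, -1))), -15) = Add(Add(0, Mul(4, Pow(F, -1))), -15) = Add(Mul(4, Pow(F, -1)), -15) = Add(-15, Mul(4, Pow(F, -1))))
Pow(Add(Function('Y')(-584), Add(222288, Mul(-1, -127841))), Rational(1, 2)) = Pow(Add(Add(-15, Mul(4, Pow(-584, -1))), Add(222288, Mul(-1, -127841))), Rational(1, 2)) = Pow(Add(Add(-15, Mul(4, Rational(-1, 584))), Add(222288, 127841)), Rational(1, 2)) = Pow(Add(Add(-15, Rational(-1, 146)), 350129), Rational(1, 2)) = Pow(Add(Rational(-2191, 146), 350129), Rational(1, 2)) = Pow(Rational(51116643, 146), Rational(1, 2)) = Mul(Rational(3, 146), Pow(829225542, Rational(1, 2)))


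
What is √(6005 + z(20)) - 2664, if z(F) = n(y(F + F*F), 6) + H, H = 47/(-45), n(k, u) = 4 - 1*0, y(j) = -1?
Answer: -2664 + √1351790/15 ≈ -2586.5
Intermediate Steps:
n(k, u) = 4 (n(k, u) = 4 + 0 = 4)
H = -47/45 (H = 47*(-1/45) = -47/45 ≈ -1.0444)
z(F) = 133/45 (z(F) = 4 - 47/45 = 133/45)
√(6005 + z(20)) - 2664 = √(6005 + 133/45) - 2664 = √(270358/45) - 2664 = √1351790/15 - 2664 = -2664 + √1351790/15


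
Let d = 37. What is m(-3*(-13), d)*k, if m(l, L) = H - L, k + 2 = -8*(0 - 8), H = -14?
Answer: -3162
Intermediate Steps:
k = 62 (k = -2 - 8*(0 - 8) = -2 - 8*(-8) = -2 + 64 = 62)
m(l, L) = -14 - L
m(-3*(-13), d)*k = (-14 - 1*37)*62 = (-14 - 37)*62 = -51*62 = -3162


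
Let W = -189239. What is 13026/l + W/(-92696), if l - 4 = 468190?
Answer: 44904011231/21699855512 ≈ 2.0693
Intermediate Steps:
l = 468194 (l = 4 + 468190 = 468194)
13026/l + W/(-92696) = 13026/468194 - 189239/(-92696) = 13026*(1/468194) - 189239*(-1/92696) = 6513/234097 + 189239/92696 = 44904011231/21699855512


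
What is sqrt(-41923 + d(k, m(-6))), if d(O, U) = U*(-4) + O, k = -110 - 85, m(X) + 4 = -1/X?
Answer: 2*I*sqrt(94731)/3 ≈ 205.19*I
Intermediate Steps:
m(X) = -4 - 1/X
k = -195
d(O, U) = O - 4*U (d(O, U) = -4*U + O = O - 4*U)
sqrt(-41923 + d(k, m(-6))) = sqrt(-41923 + (-195 - 4*(-4 - 1/(-6)))) = sqrt(-41923 + (-195 - 4*(-4 - 1*(-1/6)))) = sqrt(-41923 + (-195 - 4*(-4 + 1/6))) = sqrt(-41923 + (-195 - 4*(-23/6))) = sqrt(-41923 + (-195 + 46/3)) = sqrt(-41923 - 539/3) = sqrt(-126308/3) = 2*I*sqrt(94731)/3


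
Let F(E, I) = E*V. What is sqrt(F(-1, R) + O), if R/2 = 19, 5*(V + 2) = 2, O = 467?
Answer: sqrt(11715)/5 ≈ 21.647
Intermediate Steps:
V = -8/5 (V = -2 + (1/5)*2 = -2 + 2/5 = -8/5 ≈ -1.6000)
R = 38 (R = 2*19 = 38)
F(E, I) = -8*E/5 (F(E, I) = E*(-8/5) = -8*E/5)
sqrt(F(-1, R) + O) = sqrt(-8/5*(-1) + 467) = sqrt(8/5 + 467) = sqrt(2343/5) = sqrt(11715)/5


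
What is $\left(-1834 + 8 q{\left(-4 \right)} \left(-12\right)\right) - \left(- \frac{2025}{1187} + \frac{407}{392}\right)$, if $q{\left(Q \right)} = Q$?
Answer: $- \frac{674380109}{465304} \approx -1449.3$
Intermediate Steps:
$\left(-1834 + 8 q{\left(-4 \right)} \left(-12\right)\right) - \left(- \frac{2025}{1187} + \frac{407}{392}\right) = \left(-1834 + 8 \left(-4\right) \left(-12\right)\right) - \left(- \frac{2025}{1187} + \frac{407}{392}\right) = \left(-1834 - -384\right) - \left(\left(-2025\right) \frac{1}{1187} + 407 \cdot \frac{1}{392}\right) = \left(-1834 + 384\right) - \left(- \frac{2025}{1187} + \frac{407}{392}\right) = -1450 - - \frac{310691}{465304} = -1450 + \frac{310691}{465304} = - \frac{674380109}{465304}$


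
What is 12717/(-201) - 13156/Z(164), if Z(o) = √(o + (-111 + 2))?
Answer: -4239/67 - 1196*√55/5 ≈ -1837.2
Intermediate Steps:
Z(o) = √(-109 + o) (Z(o) = √(o - 109) = √(-109 + o))
12717/(-201) - 13156/Z(164) = 12717/(-201) - 13156/√(-109 + 164) = 12717*(-1/201) - 13156*√55/55 = -4239/67 - 1196*√55/5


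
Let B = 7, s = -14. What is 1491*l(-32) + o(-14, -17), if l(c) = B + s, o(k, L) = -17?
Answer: -10454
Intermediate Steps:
l(c) = -7 (l(c) = 7 - 14 = -7)
1491*l(-32) + o(-14, -17) = 1491*(-7) - 17 = -10437 - 17 = -10454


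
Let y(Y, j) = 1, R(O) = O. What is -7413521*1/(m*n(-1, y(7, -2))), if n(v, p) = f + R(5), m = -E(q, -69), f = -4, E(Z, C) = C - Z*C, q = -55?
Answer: -322327/168 ≈ -1918.6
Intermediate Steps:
E(Z, C) = C - C*Z
m = 3864 (m = -(-69)*(1 - 1*(-55)) = -(-69)*(1 + 55) = -(-69)*56 = -1*(-3864) = 3864)
n(v, p) = 1 (n(v, p) = -4 + 5 = 1)
-7413521*1/(m*n(-1, y(7, -2))) = -7413521/(3864*1) = -7413521/3864 = -7413521*1/3864 = -322327/168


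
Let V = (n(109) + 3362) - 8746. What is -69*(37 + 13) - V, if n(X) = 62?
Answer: 1872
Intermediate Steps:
V = -5322 (V = (62 + 3362) - 8746 = 3424 - 8746 = -5322)
-69*(37 + 13) - V = -69*(37 + 13) - 1*(-5322) = -69*50 + 5322 = -3450 + 5322 = 1872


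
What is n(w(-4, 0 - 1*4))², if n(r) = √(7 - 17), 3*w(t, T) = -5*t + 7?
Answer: -10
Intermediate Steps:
w(t, T) = 7/3 - 5*t/3 (w(t, T) = (-5*t + 7)/3 = (7 - 5*t)/3 = 7/3 - 5*t/3)
n(r) = I*√10 (n(r) = √(-10) = I*√10)
n(w(-4, 0 - 1*4))² = (I*√10)² = -10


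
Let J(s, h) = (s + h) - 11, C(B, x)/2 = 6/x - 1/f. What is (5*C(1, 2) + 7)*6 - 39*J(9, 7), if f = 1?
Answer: -33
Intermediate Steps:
C(B, x) = -2 + 12/x (C(B, x) = 2*(6/x - 1/1) = 2*(6/x - 1*1) = 2*(6/x - 1) = 2*(-1 + 6/x) = -2 + 12/x)
J(s, h) = -11 + h + s (J(s, h) = (h + s) - 11 = -11 + h + s)
(5*C(1, 2) + 7)*6 - 39*J(9, 7) = (5*(-2 + 12/2) + 7)*6 - 39*(-11 + 7 + 9) = (5*(-2 + 12*(½)) + 7)*6 - 39*5 = (5*(-2 + 6) + 7)*6 - 195 = (5*4 + 7)*6 - 195 = (20 + 7)*6 - 195 = 27*6 - 195 = 162 - 195 = -33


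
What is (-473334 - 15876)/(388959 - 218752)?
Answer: -489210/170207 ≈ -2.8742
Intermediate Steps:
(-473334 - 15876)/(388959 - 218752) = -489210/170207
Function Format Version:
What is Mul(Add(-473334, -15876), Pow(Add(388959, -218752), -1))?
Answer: Rational(-489210, 170207) ≈ -2.8742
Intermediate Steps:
Mul(Add(-473334, -15876), Pow(Add(388959, -218752), -1)) = Mul(-489210, Pow(170207, -1)) = Mul(-489210, Rational(1, 170207)) = Rational(-489210, 170207)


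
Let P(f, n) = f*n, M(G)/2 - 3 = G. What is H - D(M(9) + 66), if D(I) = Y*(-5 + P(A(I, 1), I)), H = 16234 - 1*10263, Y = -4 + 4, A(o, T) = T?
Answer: 5971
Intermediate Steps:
M(G) = 6 + 2*G
Y = 0
H = 5971 (H = 16234 - 10263 = 5971)
D(I) = 0 (D(I) = 0*(-5 + 1*I) = 0*(-5 + I) = 0)
H - D(M(9) + 66) = 5971 - 1*0 = 5971 + 0 = 5971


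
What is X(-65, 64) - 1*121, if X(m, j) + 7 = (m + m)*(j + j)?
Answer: -16768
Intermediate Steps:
X(m, j) = -7 + 4*j*m (X(m, j) = -7 + (m + m)*(j + j) = -7 + (2*m)*(2*j) = -7 + 4*j*m)
X(-65, 64) - 1*121 = (-7 + 4*64*(-65)) - 1*121 = (-7 - 16640) - 121 = -16647 - 121 = -16768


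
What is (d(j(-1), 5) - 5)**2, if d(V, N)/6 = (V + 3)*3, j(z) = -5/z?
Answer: 19321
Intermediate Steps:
d(V, N) = 54 + 18*V (d(V, N) = 6*((V + 3)*3) = 6*((3 + V)*3) = 6*(9 + 3*V) = 54 + 18*V)
(d(j(-1), 5) - 5)**2 = ((54 + 18*(-5/(-1))) - 5)**2 = ((54 + 18*(-5*(-1))) - 5)**2 = ((54 + 18*5) - 5)**2 = ((54 + 90) - 5)**2 = (144 - 5)**2 = 139**2 = 19321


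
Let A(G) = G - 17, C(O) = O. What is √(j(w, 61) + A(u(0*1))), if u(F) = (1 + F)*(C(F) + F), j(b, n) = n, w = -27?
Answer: 2*√11 ≈ 6.6332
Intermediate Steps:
u(F) = 2*F*(1 + F) (u(F) = (1 + F)*(F + F) = (1 + F)*(2*F) = 2*F*(1 + F))
A(G) = -17 + G
√(j(w, 61) + A(u(0*1))) = √(61 + (-17 + 2*(0*1)*(1 + 0*1))) = √(61 + (-17 + 2*0*(1 + 0))) = √(61 + (-17 + 2*0*1)) = √(61 + (-17 + 0)) = √(61 - 17) = √44 = 2*√11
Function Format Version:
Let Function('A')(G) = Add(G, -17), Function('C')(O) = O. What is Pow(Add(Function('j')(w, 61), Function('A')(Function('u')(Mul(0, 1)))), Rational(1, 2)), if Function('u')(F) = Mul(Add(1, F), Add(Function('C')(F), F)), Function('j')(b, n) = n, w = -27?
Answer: Mul(2, Pow(11, Rational(1, 2))) ≈ 6.6332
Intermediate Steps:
Function('u')(F) = Mul(2, F, Add(1, F)) (Function('u')(F) = Mul(Add(1, F), Add(F, F)) = Mul(Add(1, F), Mul(2, F)) = Mul(2, F, Add(1, F)))
Function('A')(G) = Add(-17, G)
Pow(Add(Function('j')(w, 61), Function('A')(Function('u')(Mul(0, 1)))), Rational(1, 2)) = Pow(Add(61, Add(-17, Mul(2, Mul(0, 1), Add(1, Mul(0, 1))))), Rational(1, 2)) = Pow(Add(61, Add(-17, Mul(2, 0, Add(1, 0)))), Rational(1, 2)) = Pow(Add(61, Add(-17, Mul(2, 0, 1))), Rational(1, 2)) = Pow(Add(61, Add(-17, 0)), Rational(1, 2)) = Pow(Add(61, -17), Rational(1, 2)) = Pow(44, Rational(1, 2)) = Mul(2, Pow(11, Rational(1, 2)))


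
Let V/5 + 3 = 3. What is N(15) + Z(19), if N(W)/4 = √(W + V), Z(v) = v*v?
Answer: 361 + 4*√15 ≈ 376.49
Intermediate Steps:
V = 0 (V = -15 + 5*3 = -15 + 15 = 0)
Z(v) = v²
N(W) = 4*√W (N(W) = 4*√(W + 0) = 4*√W)
N(15) + Z(19) = 4*√15 + 19² = 4*√15 + 361 = 361 + 4*√15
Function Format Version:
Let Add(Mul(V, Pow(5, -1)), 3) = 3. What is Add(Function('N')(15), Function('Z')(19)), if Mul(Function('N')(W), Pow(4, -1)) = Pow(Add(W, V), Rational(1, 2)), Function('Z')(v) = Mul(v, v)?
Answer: Add(361, Mul(4, Pow(15, Rational(1, 2)))) ≈ 376.49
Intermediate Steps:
V = 0 (V = Add(-15, Mul(5, 3)) = Add(-15, 15) = 0)
Function('Z')(v) = Pow(v, 2)
Function('N')(W) = Mul(4, Pow(W, Rational(1, 2))) (Function('N')(W) = Mul(4, Pow(Add(W, 0), Rational(1, 2))) = Mul(4, Pow(W, Rational(1, 2))))
Add(Function('N')(15), Function('Z')(19)) = Add(Mul(4, Pow(15, Rational(1, 2))), Pow(19, 2)) = Add(Mul(4, Pow(15, Rational(1, 2))), 361) = Add(361, Mul(4, Pow(15, Rational(1, 2))))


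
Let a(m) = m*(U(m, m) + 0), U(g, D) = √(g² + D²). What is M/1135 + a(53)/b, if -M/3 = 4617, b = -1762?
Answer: -13851/1135 - 2809*√2/1762 ≈ -14.458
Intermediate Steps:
M = -13851 (M = -3*4617 = -13851)
U(g, D) = √(D² + g²)
a(m) = m*√2*√(m²) (a(m) = m*(√(m² + m²) + 0) = m*(√(2*m²) + 0) = m*(√2*√(m²) + 0) = m*(√2*√(m²)) = m*√2*√(m²))
M/1135 + a(53)/b = -13851/1135 + (53*√2*√(53²))/(-1762) = -13851*1/1135 + (53*√2*√2809)*(-1/1762) = -13851/1135 + (53*√2*53)*(-1/1762) = -13851/1135 + (2809*√2)*(-1/1762) = -13851/1135 - 2809*√2/1762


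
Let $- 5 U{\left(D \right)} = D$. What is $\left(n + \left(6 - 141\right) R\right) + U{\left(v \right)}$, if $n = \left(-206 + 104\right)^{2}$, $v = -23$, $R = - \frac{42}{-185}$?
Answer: $\frac{1919921}{185} \approx 10378.0$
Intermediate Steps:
$R = \frac{42}{185}$ ($R = \left(-42\right) \left(- \frac{1}{185}\right) = \frac{42}{185} \approx 0.22703$)
$U{\left(D \right)} = - \frac{D}{5}$
$n = 10404$ ($n = \left(-102\right)^{2} = 10404$)
$\left(n + \left(6 - 141\right) R\right) + U{\left(v \right)} = \left(10404 + \left(6 - 141\right) \frac{42}{185}\right) - - \frac{23}{5} = \left(10404 - \frac{1134}{37}\right) + \frac{23}{5} = \frac{383814}{37} + \frac{23}{5} = \frac{1919921}{185}$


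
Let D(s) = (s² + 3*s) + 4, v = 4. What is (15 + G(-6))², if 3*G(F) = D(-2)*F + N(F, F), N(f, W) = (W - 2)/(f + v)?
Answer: 1369/9 ≈ 152.11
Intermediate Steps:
D(s) = 4 + s² + 3*s
N(f, W) = (-2 + W)/(4 + f) (N(f, W) = (W - 2)/(f + 4) = (-2 + W)/(4 + f))
G(F) = 2*F/3 + (-2 + F)/(3*(4 + F)) (G(F) = ((4 + (-2)² + 3*(-2))*F + (-2 + F)/(4 + F))/3 = ((4 + 4 - 6)*F + (-2 + F)/(4 + F))/3 = (2*F + (-2 + F)/(4 + F))/3 = 2*F/3 + (-2 + F)/(3*(4 + F)))
(15 + G(-6))² = (15 + (-2 - 6 + 2*(-6)*(4 - 6))/(3*(4 - 6)))² = (15 + (⅓)*(-2 - 6 + 2*(-6)*(-2))/(-2))² = (15 + (⅓)*(-½)*(-2 - 6 + 24))² = (15 + (⅓)*(-½)*16)² = (15 - 8/3)² = (37/3)² = 1369/9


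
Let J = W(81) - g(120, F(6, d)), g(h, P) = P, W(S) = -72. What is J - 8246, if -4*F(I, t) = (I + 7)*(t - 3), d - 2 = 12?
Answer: -33129/4 ≈ -8282.3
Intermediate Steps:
d = 14 (d = 2 + 12 = 14)
F(I, t) = -(-3 + t)*(7 + I)/4 (F(I, t) = -(I + 7)*(t - 3)/4 = -(7 + I)*(-3 + t)/4 = -(-3 + t)*(7 + I)/4)
J = -145/4 (J = -72 - (21/4 - 7/4*14 + (¾)*6 - ¼*6*14) = -72 - (21/4 - 49/2 + 9/2 - 21) = -72 - 1*(-143/4) = -72 + 143/4 = -145/4 ≈ -36.250)
J - 8246 = -145/4 - 8246 = -33129/4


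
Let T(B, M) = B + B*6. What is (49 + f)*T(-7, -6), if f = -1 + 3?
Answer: -2499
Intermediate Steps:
T(B, M) = 7*B (T(B, M) = B + 6*B = 7*B)
f = 2
(49 + f)*T(-7, -6) = (49 + 2)*(7*(-7)) = 51*(-49) = -2499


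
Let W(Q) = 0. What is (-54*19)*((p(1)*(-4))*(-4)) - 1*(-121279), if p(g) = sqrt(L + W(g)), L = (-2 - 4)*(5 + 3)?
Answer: 121279 - 65664*I*sqrt(3) ≈ 1.2128e+5 - 1.1373e+5*I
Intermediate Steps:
L = -48 (L = -6*8 = -48)
p(g) = 4*I*sqrt(3) (p(g) = sqrt(-48 + 0) = sqrt(-48) = 4*I*sqrt(3))
(-54*19)*((p(1)*(-4))*(-4)) - 1*(-121279) = (-54*19)*(((4*I*sqrt(3))*(-4))*(-4)) - 1*(-121279) = -1026*(-16*I*sqrt(3))*(-4) + 121279 = -65664*I*sqrt(3) + 121279 = 121279 - 65664*I*sqrt(3)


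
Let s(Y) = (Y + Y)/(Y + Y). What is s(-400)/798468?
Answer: 1/798468 ≈ 1.2524e-6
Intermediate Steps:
s(Y) = 1 (s(Y) = (2*Y)/((2*Y)) = (2*Y)*(1/(2*Y)) = 1)
s(-400)/798468 = 1/798468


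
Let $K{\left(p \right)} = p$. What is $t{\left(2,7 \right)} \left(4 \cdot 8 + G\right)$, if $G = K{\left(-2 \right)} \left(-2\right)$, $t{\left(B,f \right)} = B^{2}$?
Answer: $144$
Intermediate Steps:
$G = 4$ ($G = \left(-2\right) \left(-2\right) = 4$)
$t{\left(2,7 \right)} \left(4 \cdot 8 + G\right) = 2^{2} \left(4 \cdot 8 + 4\right) = 4 \left(32 + 4\right) = 4 \cdot 36 = 144$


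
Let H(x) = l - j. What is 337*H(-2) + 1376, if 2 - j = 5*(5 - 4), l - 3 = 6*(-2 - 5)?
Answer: -10756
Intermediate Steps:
l = -39 (l = 3 + 6*(-2 - 5) = 3 + 6*(-7) = 3 - 42 = -39)
j = -3 (j = 2 - 5*(5 - 4) = 2 - 5 = -3)
H(x) = -36 (H(x) = -39 - 1*(-3) = -39 + 3 = -36)
337*H(-2) + 1376 = 337*(-36) + 1376 = -12132 + 1376 = -10756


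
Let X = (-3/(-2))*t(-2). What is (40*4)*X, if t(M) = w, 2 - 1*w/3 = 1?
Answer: 720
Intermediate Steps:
w = 3 (w = 6 - 3*1 = 6 - 3 = 3)
t(M) = 3
X = 9/2 (X = -3/(-2)*3 = -3*(-½)*3 = (3/2)*3 = 9/2 ≈ 4.5000)
(40*4)*X = (40*4)*(9/2) = 160*(9/2) = 720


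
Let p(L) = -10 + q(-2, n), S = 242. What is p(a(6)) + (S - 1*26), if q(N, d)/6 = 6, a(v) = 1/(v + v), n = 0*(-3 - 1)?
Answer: 242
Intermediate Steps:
n = 0 (n = 0*(-4) = 0)
a(v) = 1/(2*v)
q(N, d) = 36 (q(N, d) = 6*6 = 36)
p(L) = 26 (p(L) = -10 + 36 = 26)
p(a(6)) + (S - 1*26) = 26 + (242 - 1*26) = 26 + (242 - 26) = 26 + 216 = 242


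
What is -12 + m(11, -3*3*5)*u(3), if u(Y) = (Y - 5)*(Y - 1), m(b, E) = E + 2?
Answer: 160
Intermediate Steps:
m(b, E) = 2 + E
u(Y) = (-1 + Y)*(-5 + Y) (u(Y) = (-5 + Y)*(-1 + Y) = (-1 + Y)*(-5 + Y))
-12 + m(11, -3*3*5)*u(3) = -12 + (2 - 3*3*5)*(5 + 3² - 6*3) = -12 + (2 - 9*5)*(5 + 9 - 18) = -12 + (2 - 45)*(-4) = -12 - 43*(-4) = -12 + 172 = 160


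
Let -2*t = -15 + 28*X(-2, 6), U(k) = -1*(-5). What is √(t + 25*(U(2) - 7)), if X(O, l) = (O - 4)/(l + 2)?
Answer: 4*I*√2 ≈ 5.6569*I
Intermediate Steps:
U(k) = 5
X(O, l) = (-4 + O)/(2 + l)
t = 18 (t = -(-15 + 28*((-4 - 2)/(2 + 6)))/2 = -(-15 + 28*(-6/8))/2 = -(-15 + 28*((⅛)*(-6)))/2 = -(-15 + 28*(-¾))/2 = -(-15 - 21)/2 = -½*(-36) = 18)
√(t + 25*(U(2) - 7)) = √(18 + 25*(5 - 7)) = √(18 + 25*(-2)) = √(18 - 50) = √(-32) = 4*I*√2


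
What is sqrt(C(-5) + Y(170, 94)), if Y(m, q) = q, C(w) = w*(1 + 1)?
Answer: 2*sqrt(21) ≈ 9.1651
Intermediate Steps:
C(w) = 2*w (C(w) = w*2 = 2*w)
sqrt(C(-5) + Y(170, 94)) = sqrt(2*(-5) + 94) = sqrt(-10 + 94) = sqrt(84) = 2*sqrt(21)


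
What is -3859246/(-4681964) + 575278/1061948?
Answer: 424484341075/310750144117 ≈ 1.3660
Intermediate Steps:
-3859246/(-4681964) + 575278/1061948 = -3859246*(-1/4681964) + 575278*(1/1061948) = 1929623/2340982 + 287639/530974 = 424484341075/310750144117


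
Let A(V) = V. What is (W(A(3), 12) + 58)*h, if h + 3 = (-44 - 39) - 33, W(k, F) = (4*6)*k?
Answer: -15470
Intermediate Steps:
W(k, F) = 24*k
h = -119 (h = -3 + ((-44 - 39) - 33) = -3 + (-83 - 33) = -3 - 116 = -119)
(W(A(3), 12) + 58)*h = (24*3 + 58)*(-119) = (72 + 58)*(-119) = 130*(-119) = -15470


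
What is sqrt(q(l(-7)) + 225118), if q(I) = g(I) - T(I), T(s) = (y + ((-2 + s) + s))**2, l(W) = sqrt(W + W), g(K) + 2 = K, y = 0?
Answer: sqrt(225168 + 9*I*sqrt(14)) ≈ 474.52 + 0.035*I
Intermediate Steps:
g(K) = -2 + K
l(W) = sqrt(2)*sqrt(W) (l(W) = sqrt(2*W) = sqrt(2)*sqrt(W))
T(s) = (-2 + 2*s)**2 (T(s) = (0 + ((-2 + s) + s))**2 = (0 + (-2 + 2*s))**2 = (-2 + 2*s)**2)
q(I) = -2 + I - 4*(-1 + I)**2 (q(I) = (-2 + I) - 4*(-1 + I)**2 = -2 + I - 4*(-1 + I)**2)
sqrt(q(l(-7)) + 225118) = sqrt((-2 + sqrt(2)*sqrt(-7) - 4*(-1 + sqrt(2)*sqrt(-7))**2) + 225118) = sqrt((-2 + sqrt(2)*(I*sqrt(7)) - 4*(-1 + sqrt(2)*(I*sqrt(7)))**2) + 225118) = sqrt((-2 + I*sqrt(14) - 4*(-1 + I*sqrt(14))**2) + 225118) = sqrt((-2 - 4*(-1 + I*sqrt(14))**2 + I*sqrt(14)) + 225118) = sqrt(225116 - 4*(-1 + I*sqrt(14))**2 + I*sqrt(14))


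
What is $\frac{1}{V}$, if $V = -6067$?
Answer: $- \frac{1}{6067} \approx -0.00016483$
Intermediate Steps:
$\frac{1}{V} = \frac{1}{-6067} = - \frac{1}{6067}$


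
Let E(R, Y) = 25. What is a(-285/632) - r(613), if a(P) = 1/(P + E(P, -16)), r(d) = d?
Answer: -9510063/15515 ≈ -612.96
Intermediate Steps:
a(P) = 1/(25 + P) (a(P) = 1/(P + 25) = 1/(25 + P))
a(-285/632) - r(613) = 1/(25 - 285/632) - 1*613 = 1/(25 - 285*1/632) - 613 = 1/(25 - 285/632) - 613 = 1/(15515/632) - 613 = 632/15515 - 613 = -9510063/15515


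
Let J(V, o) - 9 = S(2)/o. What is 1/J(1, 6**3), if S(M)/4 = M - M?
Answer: 1/9 ≈ 0.11111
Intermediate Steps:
S(M) = 0 (S(M) = 4*(M - M) = 4*0 = 0)
J(V, o) = 9 (J(V, o) = 9 + 0/o = 9 + 0 = 9)
1/J(1, 6**3) = 1/9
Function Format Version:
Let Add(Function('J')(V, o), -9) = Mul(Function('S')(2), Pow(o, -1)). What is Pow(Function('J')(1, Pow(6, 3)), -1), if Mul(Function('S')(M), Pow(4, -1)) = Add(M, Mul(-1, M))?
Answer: Rational(1, 9) ≈ 0.11111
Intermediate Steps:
Function('S')(M) = 0 (Function('S')(M) = Mul(4, Add(M, Mul(-1, M))) = Mul(4, 0) = 0)
Function('J')(V, o) = 9 (Function('J')(V, o) = Add(9, Mul(0, Pow(o, -1))) = Add(9, 0) = 9)
Pow(Function('J')(1, Pow(6, 3)), -1) = Pow(9, -1) = Rational(1, 9)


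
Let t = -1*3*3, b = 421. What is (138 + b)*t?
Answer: -5031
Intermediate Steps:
t = -9 (t = -3*3 = -9)
(138 + b)*t = (138 + 421)*(-9) = 559*(-9) = -5031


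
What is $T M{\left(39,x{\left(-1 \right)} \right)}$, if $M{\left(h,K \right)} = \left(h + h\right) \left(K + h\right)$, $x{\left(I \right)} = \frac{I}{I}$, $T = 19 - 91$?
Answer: $-224640$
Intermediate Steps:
$T = -72$
$x{\left(I \right)} = 1$
$M{\left(h,K \right)} = 2 h \left(K + h\right)$
$T M{\left(39,x{\left(-1 \right)} \right)} = - 72 \cdot 2 \cdot 39 \left(1 + 39\right) = - 72 \cdot 2 \cdot 39 \cdot 40 = \left(-72\right) 3120 = -224640$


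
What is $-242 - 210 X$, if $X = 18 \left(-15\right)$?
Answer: $56458$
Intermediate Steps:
$X = -270$
$-242 - 210 X = -242 - -56700 = -242 + 56700 = 56458$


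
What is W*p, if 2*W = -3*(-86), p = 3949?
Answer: 509421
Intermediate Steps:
W = 129 (W = (-3*(-86))/2 = (1/2)*258 = 129)
W*p = 129*3949 = 509421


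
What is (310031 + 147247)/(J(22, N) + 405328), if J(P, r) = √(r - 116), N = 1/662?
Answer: 11154554190528/9887318314309 - 457278*I*√50835642/108760501457399 ≈ 1.1282 - 2.9977e-5*I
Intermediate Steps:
N = 1/662 ≈ 0.0015106
J(P, r) = √(-116 + r)
(310031 + 147247)/(J(22, N) + 405328) = (310031 + 147247)/(√(-116 + 1/662) + 405328) = 457278/(√(-76791/662) + 405328) = 457278/(I*√50835642/662 + 405328) = 457278/(405328 + I*√50835642/662)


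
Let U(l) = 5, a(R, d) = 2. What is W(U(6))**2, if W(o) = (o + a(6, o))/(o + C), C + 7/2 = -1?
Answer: 196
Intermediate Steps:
C = -9/2 (C = -7/2 - 1 = -9/2 ≈ -4.5000)
W(o) = (2 + o)/(-9/2 + o) (W(o) = (o + 2)/(o - 9/2) = (2 + o)/(-9/2 + o))
W(U(6))**2 = (2*(2 + 5)/(-9 + 2*5))**2 = (2*7/(-9 + 10))**2 = (2*7/1)**2 = (2*1*7)**2 = 14**2 = 196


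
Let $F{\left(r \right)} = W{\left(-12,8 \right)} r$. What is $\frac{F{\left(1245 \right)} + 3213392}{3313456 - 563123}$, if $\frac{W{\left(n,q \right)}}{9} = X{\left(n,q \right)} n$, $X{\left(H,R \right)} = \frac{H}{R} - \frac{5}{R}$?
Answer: $\frac{6998239}{5500666} \approx 1.2723$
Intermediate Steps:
$X{\left(H,R \right)} = - \frac{5}{R} + \frac{H}{R}$
$W{\left(n,q \right)} = \frac{9 n \left(-5 + n\right)}{q}$ ($W{\left(n,q \right)} = 9 \frac{-5 + n}{q} n = 9 \frac{n \left(-5 + n\right)}{q} = \frac{9 n \left(-5 + n\right)}{q}$)
$F{\left(r \right)} = \frac{459 r}{2}$ ($F{\left(r \right)} = 9 \left(-12\right) \frac{1}{8} \left(-5 - 12\right) r = 9 \left(-12\right) \frac{1}{8} \left(-17\right) r = \frac{459 r}{2}$)
$\frac{F{\left(1245 \right)} + 3213392}{3313456 - 563123} = \frac{\frac{459}{2} \cdot 1245 + 3213392}{3313456 - 563123} = \frac{\frac{571455}{2} + 3213392}{2750333} = \frac{6998239}{2} \cdot \frac{1}{2750333} = \frac{6998239}{5500666}$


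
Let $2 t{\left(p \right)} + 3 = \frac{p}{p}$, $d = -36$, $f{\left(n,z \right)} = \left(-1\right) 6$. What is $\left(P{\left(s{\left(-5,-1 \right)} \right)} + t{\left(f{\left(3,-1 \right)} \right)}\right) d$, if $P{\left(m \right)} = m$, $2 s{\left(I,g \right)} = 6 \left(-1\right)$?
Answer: $144$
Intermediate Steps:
$f{\left(n,z \right)} = -6$
$s{\left(I,g \right)} = -3$ ($s{\left(I,g \right)} = \frac{6 \left(-1\right)}{2} = \frac{1}{2} \left(-6\right) = -3$)
$t{\left(p \right)} = -1$ ($t{\left(p \right)} = - \frac{3}{2} + \frac{p \frac{1}{p}}{2} = - \frac{3}{2} + \frac{1}{2} \cdot 1 = - \frac{3}{2} + \frac{1}{2} = -1$)
$\left(P{\left(s{\left(-5,-1 \right)} \right)} + t{\left(f{\left(3,-1 \right)} \right)}\right) d = \left(-3 - 1\right) \left(-36\right) = \left(-4\right) \left(-36\right) = 144$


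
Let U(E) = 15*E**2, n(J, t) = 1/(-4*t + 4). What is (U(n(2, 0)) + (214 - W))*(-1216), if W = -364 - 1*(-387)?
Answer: -233396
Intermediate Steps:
n(J, t) = 1/(4 - 4*t)
W = 23 (W = -364 + 387 = 23)
(U(n(2, 0)) + (214 - W))*(-1216) = (15*(-1/(-4 + 4*0))**2 + (214 - 1*23))*(-1216) = (15*(-1/(-4 + 0))**2 + (214 - 23))*(-1216) = (15*(-1/(-4))**2 + 191)*(-1216) = (15*(-1*(-1/4))**2 + 191)*(-1216) = (15*(1/4)**2 + 191)*(-1216) = (15*(1/16) + 191)*(-1216) = (15/16 + 191)*(-1216) = (3071/16)*(-1216) = -233396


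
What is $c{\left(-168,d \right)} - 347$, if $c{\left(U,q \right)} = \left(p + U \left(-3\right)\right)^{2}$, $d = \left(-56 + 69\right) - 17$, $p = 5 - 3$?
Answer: $255689$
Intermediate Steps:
$p = 2$
$d = -4$ ($d = 13 - 17 = -4$)
$c{\left(U,q \right)} = \left(2 - 3 U\right)^{2}$ ($c{\left(U,q \right)} = \left(2 + U \left(-3\right)\right)^{2} = \left(2 - 3 U\right)^{2}$)
$c{\left(-168,d \right)} - 347 = \left(-2 + 3 \left(-168\right)\right)^{2} - 347 = \left(-2 - 504\right)^{2} - 347 = \left(-506\right)^{2} - 347 = 256036 - 347 = 255689$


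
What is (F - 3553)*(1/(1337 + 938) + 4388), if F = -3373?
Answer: -69140187126/2275 ≈ -3.0391e+7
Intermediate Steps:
(F - 3553)*(1/(1337 + 938) + 4388) = (-3373 - 3553)*(1/(1337 + 938) + 4388) = -6926*(1/2275 + 4388) = -6926*9982701/2275 = -69140187126/2275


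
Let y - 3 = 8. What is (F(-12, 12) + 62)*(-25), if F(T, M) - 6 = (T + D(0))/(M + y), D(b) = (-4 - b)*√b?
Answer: -38800/23 ≈ -1687.0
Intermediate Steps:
y = 11 (y = 3 + 8 = 11)
D(b) = √b*(-4 - b)
F(T, M) = 6 + T/(11 + M) (F(T, M) = 6 + (T + √0*(-4 - 1*0))/(M + 11) = 6 + (T + 0*(-4 + 0))/(11 + M) = 6 + (T + 0*(-4))/(11 + M) = 6 + (T + 0)/(11 + M) = 6 + T/(11 + M))
(F(-12, 12) + 62)*(-25) = ((66 - 12 + 6*12)/(11 + 12) + 62)*(-25) = ((66 - 12 + 72)/23 + 62)*(-25) = ((1/23)*126 + 62)*(-25) = (126/23 + 62)*(-25) = (1552/23)*(-25) = -38800/23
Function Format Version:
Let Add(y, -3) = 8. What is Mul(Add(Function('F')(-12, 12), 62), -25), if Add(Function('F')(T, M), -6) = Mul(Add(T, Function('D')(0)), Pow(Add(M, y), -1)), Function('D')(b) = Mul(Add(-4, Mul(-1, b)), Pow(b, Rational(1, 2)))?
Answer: Rational(-38800, 23) ≈ -1687.0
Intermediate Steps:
y = 11 (y = Add(3, 8) = 11)
Function('D')(b) = Mul(Pow(b, Rational(1, 2)), Add(-4, Mul(-1, b)))
Function('F')(T, M) = Add(6, Mul(T, Pow(Add(11, M), -1))) (Function('F')(T, M) = Add(6, Mul(Add(T, Mul(Pow(0, Rational(1, 2)), Add(-4, Mul(-1, 0)))), Pow(Add(M, 11), -1))) = Add(6, Mul(Add(T, Mul(0, Add(-4, 0))), Pow(Add(11, M), -1))) = Add(6, Mul(Add(T, Mul(0, -4)), Pow(Add(11, M), -1))) = Add(6, Mul(Add(T, 0), Pow(Add(11, M), -1))) = Add(6, Mul(T, Pow(Add(11, M), -1))))
Mul(Add(Function('F')(-12, 12), 62), -25) = Mul(Add(Mul(Pow(Add(11, 12), -1), Add(66, -12, Mul(6, 12))), 62), -25) = Mul(Add(Mul(Pow(23, -1), Add(66, -12, 72)), 62), -25) = Mul(Add(Mul(Rational(1, 23), 126), 62), -25) = Mul(Add(Rational(126, 23), 62), -25) = Mul(Rational(1552, 23), -25) = Rational(-38800, 23)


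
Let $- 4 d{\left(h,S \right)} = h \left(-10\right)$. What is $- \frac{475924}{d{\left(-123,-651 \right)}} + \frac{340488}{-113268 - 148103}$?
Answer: $\frac{248576063488}{160743165} \approx 1546.4$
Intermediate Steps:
$d{\left(h,S \right)} = \frac{5 h}{2}$ ($d{\left(h,S \right)} = - \frac{h \left(-10\right)}{4} = - \frac{\left(-10\right) h}{4} = \frac{5 h}{2}$)
$- \frac{475924}{d{\left(-123,-651 \right)}} + \frac{340488}{-113268 - 148103} = - \frac{475924}{\frac{5}{2} \left(-123\right)} + \frac{340488}{-113268 - 148103} = - \frac{475924}{- \frac{615}{2}} + \frac{340488}{-261371} = \left(-475924\right) \left(- \frac{2}{615}\right) + 340488 \left(- \frac{1}{261371}\right) = \frac{951848}{615} - \frac{340488}{261371} = \frac{248576063488}{160743165}$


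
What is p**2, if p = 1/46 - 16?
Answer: 540225/2116 ≈ 255.30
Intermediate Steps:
p = -735/46 (p = 1/46 - 16 = -735/46 ≈ -15.978)
p**2 = (-735/46)**2 = 540225/2116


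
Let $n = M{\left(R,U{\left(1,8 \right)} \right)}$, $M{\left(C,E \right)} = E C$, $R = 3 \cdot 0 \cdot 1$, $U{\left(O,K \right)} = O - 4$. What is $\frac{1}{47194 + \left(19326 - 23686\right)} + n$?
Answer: $\frac{1}{42834} \approx 2.3346 \cdot 10^{-5}$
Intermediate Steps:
$U{\left(O,K \right)} = -4 + O$
$R = 0$ ($R = 0 \cdot 1 = 0$)
$M{\left(C,E \right)} = C E$
$n = 0$ ($n = 0 \left(-4 + 1\right) = 0 \left(-3\right) = 0$)
$\frac{1}{47194 + \left(19326 - 23686\right)} + n = \frac{1}{47194 + \left(19326 - 23686\right)} + 0 = \frac{1}{47194 - 4360} + 0 = \frac{1}{42834} + 0 = \frac{1}{42834}$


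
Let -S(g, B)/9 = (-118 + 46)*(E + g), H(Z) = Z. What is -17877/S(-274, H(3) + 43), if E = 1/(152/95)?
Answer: 5959/59049 ≈ 0.10092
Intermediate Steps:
E = 5/8 (E = 1/(152*(1/95)) = 1/(8/5) = 5/8 ≈ 0.62500)
S(g, B) = 405 + 648*g (S(g, B) = -9*(-118 + 46)*(5/8 + g) = -(-648)*(5/8 + g) = -9*(-45 - 72*g) = 405 + 648*g)
-17877/S(-274, H(3) + 43) = -17877/(405 + 648*(-274)) = -17877/(405 - 177552) = -17877/(-177147) = -17877*(-1/177147) = 5959/59049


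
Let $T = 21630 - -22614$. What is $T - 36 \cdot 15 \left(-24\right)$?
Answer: $57204$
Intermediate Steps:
$T = 44244$ ($T = 21630 + 22614 = 44244$)
$T - 36 \cdot 15 \left(-24\right) = 44244 - 36 \cdot 15 \left(-24\right) = 44244 - 540 \left(-24\right) = 44244 - -12960 = 44244 + 12960 = 57204$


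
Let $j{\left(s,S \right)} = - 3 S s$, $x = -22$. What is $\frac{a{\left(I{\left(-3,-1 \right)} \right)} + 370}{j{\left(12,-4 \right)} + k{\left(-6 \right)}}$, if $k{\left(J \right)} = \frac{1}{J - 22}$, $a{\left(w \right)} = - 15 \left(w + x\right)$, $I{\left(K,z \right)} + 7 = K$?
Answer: $\frac{23800}{4031} \approx 5.9042$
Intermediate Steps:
$j{\left(s,S \right)} = - 3 S s$
$I{\left(K,z \right)} = -7 + K$
$a{\left(w \right)} = 330 - 15 w$ ($a{\left(w \right)} = - 15 \left(w - 22\right) = - 15 \left(-22 + w\right) = 330 - 15 w$)
$k{\left(J \right)} = \frac{1}{-22 + J}$
$\frac{a{\left(I{\left(-3,-1 \right)} \right)} + 370}{j{\left(12,-4 \right)} + k{\left(-6 \right)}} = \frac{\left(330 - 15 \left(-7 - 3\right)\right) + 370}{\left(-3\right) \left(-4\right) 12 + \frac{1}{-22 - 6}} = \frac{\left(330 - -150\right) + 370}{144 + \frac{1}{-28}} = \frac{\left(330 + 150\right) + 370}{144 - \frac{1}{28}} = \frac{480 + 370}{\frac{4031}{28}} = 850 \cdot \frac{28}{4031} = \frac{23800}{4031}$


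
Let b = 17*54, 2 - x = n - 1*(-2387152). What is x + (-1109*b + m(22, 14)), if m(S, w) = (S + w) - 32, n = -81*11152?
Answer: -2501896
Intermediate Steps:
n = -903312
m(S, w) = -32 + S + w
x = -1483838 (x = 2 - (-903312 - 1*(-2387152)) = 2 - (-903312 + 2387152) = 2 - 1*1483840 = 2 - 1483840 = -1483838)
b = 918
x + (-1109*b + m(22, 14)) = -1483838 + (-1109*918 + (-32 + 22 + 14)) = -1483838 + (-1018062 + 4) = -1483838 - 1018058 = -2501896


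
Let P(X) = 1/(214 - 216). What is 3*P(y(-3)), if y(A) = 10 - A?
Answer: -3/2 ≈ -1.5000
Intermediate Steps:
P(X) = -1/2 (P(X) = 1/(-2) = -1/2)
3*P(y(-3)) = 3*(-1/2) = -3/2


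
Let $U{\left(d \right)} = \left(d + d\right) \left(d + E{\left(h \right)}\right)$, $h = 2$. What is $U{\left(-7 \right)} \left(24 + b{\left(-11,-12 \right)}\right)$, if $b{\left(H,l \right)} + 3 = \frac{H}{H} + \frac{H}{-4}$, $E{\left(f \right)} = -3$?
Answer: $3465$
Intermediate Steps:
$b{\left(H,l \right)} = -2 - \frac{H}{4}$ ($b{\left(H,l \right)} = -3 + \left(\frac{H}{H} + \frac{H}{-4}\right) = -3 + \left(1 + H \left(- \frac{1}{4}\right)\right) = -3 - \left(-1 + \frac{H}{4}\right) = -2 - \frac{H}{4}$)
$U{\left(d \right)} = 2 d \left(-3 + d\right)$ ($U{\left(d \right)} = \left(d + d\right) \left(d - 3\right) = 2 d \left(-3 + d\right)$)
$U{\left(-7 \right)} \left(24 + b{\left(-11,-12 \right)}\right) = 2 \left(-7\right) \left(-3 - 7\right) \left(24 - - \frac{3}{4}\right) = 2 \left(-7\right) \left(-10\right) \left(24 + \left(-2 + \frac{11}{4}\right)\right) = 140 \left(24 + \frac{3}{4}\right) = 140 \cdot \frac{99}{4} = 3465$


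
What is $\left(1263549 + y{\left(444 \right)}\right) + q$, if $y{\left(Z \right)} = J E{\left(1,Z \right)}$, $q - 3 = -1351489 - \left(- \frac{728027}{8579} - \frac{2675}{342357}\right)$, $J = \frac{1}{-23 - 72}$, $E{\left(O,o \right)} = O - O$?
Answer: $- \frac{258028797691247}{2937080703} \approx -87852.0$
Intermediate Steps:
$E{\left(O,o \right)} = 0$
$J = - \frac{1}{95}$ ($J = \frac{1}{-95} = - \frac{1}{95} \approx -0.010526$)
$q = - \frac{3969174182886194}{2937080703}$ ($q = 3 - \frac{3969182994128303}{2937080703} = - \frac{3969174182886194}{2937080703} \approx -1.3514 \cdot 10^{6}$)
$y{\left(Z \right)} = 0$ ($y{\left(Z \right)} = \left(- \frac{1}{95}\right) 0 = 0$)
$\left(1263549 + y{\left(444 \right)}\right) + q = \left(1263549 + 0\right) - \frac{3969174182886194}{2937080703} = 1263549 - \frac{3969174182886194}{2937080703} = - \frac{258028797691247}{2937080703}$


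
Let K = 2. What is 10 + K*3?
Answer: 16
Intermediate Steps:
10 + K*3 = 10 + 2*3 = 10 + 6 = 16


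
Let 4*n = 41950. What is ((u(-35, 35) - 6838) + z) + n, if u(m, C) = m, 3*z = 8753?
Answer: 39193/6 ≈ 6532.2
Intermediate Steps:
z = 8753/3 (z = (⅓)*8753 = 8753/3 ≈ 2917.7)
n = 20975/2 (n = (¼)*41950 = 20975/2 ≈ 10488.)
((u(-35, 35) - 6838) + z) + n = ((-35 - 6838) + 8753/3) + 20975/2 = (-6873 + 8753/3) + 20975/2 = -11866/3 + 20975/2 = 39193/6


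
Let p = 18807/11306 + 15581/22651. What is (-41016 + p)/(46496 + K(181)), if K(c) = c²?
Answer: -10503275765153/20297099970942 ≈ -0.51748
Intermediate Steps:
p = 602156143/256092206 (p = 18807*(1/11306) + 15581*(1/22651) = 18807/11306 + 15581/22651 = 602156143/256092206 ≈ 2.3513)
(-41016 + p)/(46496 + K(181)) = (-41016 + 602156143/256092206)/(46496 + 181²) = -10503275765153/(256092206*(46496 + 32761)) = -10503275765153/256092206/79257 = -10503275765153/256092206*1/79257 = -10503275765153/20297099970942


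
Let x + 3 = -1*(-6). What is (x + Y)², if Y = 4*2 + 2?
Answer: 169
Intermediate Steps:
x = 3 (x = -3 - 1*(-6) = -3 + 6 = 3)
Y = 10 (Y = 8 + 2 = 10)
(x + Y)² = (3 + 10)² = 13² = 169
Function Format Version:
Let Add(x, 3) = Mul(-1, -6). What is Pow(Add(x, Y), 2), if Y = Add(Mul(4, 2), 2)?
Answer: 169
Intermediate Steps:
x = 3 (x = Add(-3, Mul(-1, -6)) = Add(-3, 6) = 3)
Y = 10 (Y = Add(8, 2) = 10)
Pow(Add(x, Y), 2) = Pow(Add(3, 10), 2) = Pow(13, 2) = 169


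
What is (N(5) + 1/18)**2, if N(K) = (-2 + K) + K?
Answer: 21025/324 ≈ 64.892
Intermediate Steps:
N(K) = -2 + 2*K
(N(5) + 1/18)**2 = ((-2 + 2*5) + 1/18)**2 = ((-2 + 10) + 1/18)**2 = (8 + 1/18)**2 = (145/18)**2 = 21025/324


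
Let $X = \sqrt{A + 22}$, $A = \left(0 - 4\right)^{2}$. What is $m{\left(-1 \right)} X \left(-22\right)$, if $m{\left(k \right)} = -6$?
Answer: $132 \sqrt{38} \approx 813.7$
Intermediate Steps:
$A = 16$ ($A = \left(-4\right)^{2} = 16$)
$X = \sqrt{38}$ ($X = \sqrt{16 + 22} = \sqrt{38} \approx 6.1644$)
$m{\left(-1 \right)} X \left(-22\right) = - 6 \sqrt{38} \left(-22\right) = 132 \sqrt{38}$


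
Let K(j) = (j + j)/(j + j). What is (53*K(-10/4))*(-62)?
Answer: -3286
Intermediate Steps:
K(j) = 1 (K(j) = (2*j)/((2*j)) = (2*j)*(1/(2*j)) = 1)
(53*K(-10/4))*(-62) = (53*1)*(-62) = 53*(-62) = -3286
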